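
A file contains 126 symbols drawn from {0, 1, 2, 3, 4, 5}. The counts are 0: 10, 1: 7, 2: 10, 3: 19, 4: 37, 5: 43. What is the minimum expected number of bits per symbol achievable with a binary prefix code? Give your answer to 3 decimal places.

2.349 bits/symbol

Probabilities are the counts divided by 126.
Repeatedly combine the two least-probable nodes; the expected code length is the sum of the merged weights.
merge 1/18 + 5/63 → 17/126
merge 5/63 + 17/126 → 3/14
merge 19/126 + 3/14 → 23/63
merge 37/126 + 43/126 → 40/63
merge 23/63 + 40/63 → 1
L = 17/126 + 3/14 + 23/63 + 40/63 + 1 = 148/63 ≈ 2.349 bits/symbol.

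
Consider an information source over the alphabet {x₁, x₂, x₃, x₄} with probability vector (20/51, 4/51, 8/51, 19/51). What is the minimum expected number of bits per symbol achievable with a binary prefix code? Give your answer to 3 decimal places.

Repeatedly combine the two least-probable nodes; the expected code length is the sum of the merged weights.
merge 4/51 + 8/51 → 4/17
merge 4/17 + 19/51 → 31/51
merge 20/51 + 31/51 → 1
L = 4/17 + 31/51 + 1 = 94/51 ≈ 1.843 bits/symbol.

1.843 bits/symbol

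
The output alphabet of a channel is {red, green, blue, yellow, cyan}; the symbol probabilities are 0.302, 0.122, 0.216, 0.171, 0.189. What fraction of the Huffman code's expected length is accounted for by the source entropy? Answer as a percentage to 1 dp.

Entropy H = −Σ p log₂ p ≈ 2.2595 bits.
Huffman merges: 61/500+171/1000→293/1000; 189/1000+27/125→81/200; 293/1000+151/500→119/200; 81/200+119/200→1. L = 2293/1000 ≈ 2.2930.
Efficiency = H/L = 2.2595/2.2930 = 98.5%.

98.5%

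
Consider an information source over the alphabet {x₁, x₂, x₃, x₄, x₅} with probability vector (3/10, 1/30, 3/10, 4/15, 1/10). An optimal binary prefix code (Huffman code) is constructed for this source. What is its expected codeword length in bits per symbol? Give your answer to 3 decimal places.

2.133 bits/symbol

Repeatedly combine the two least-probable nodes; the expected code length is the sum of the merged weights.
merge 1/30 + 1/10 → 2/15
merge 2/15 + 4/15 → 2/5
merge 3/10 + 3/10 → 3/5
merge 2/5 + 3/5 → 1
L = 2/15 + 2/5 + 3/5 + 1 = 32/15 ≈ 2.133 bits/symbol.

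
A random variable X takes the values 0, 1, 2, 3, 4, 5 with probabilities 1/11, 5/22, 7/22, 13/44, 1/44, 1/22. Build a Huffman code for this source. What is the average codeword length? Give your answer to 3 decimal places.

2.227 bits/symbol

Repeatedly combine the two least-probable nodes; the expected code length is the sum of the merged weights.
merge 1/44 + 1/22 → 3/44
merge 3/44 + 1/11 → 7/44
merge 7/44 + 5/22 → 17/44
merge 13/44 + 7/22 → 27/44
merge 17/44 + 27/44 → 1
L = 3/44 + 7/44 + 17/44 + 27/44 + 1 = 49/22 ≈ 2.227 bits/symbol.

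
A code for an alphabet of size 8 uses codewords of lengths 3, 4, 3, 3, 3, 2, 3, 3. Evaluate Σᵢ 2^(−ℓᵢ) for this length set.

With common denominator 2^4 = 16: Σ 2^(−ℓᵢ) = 2/16 + 1/16 + 2/16 + 2/16 + 2/16 + 4/16 + 2/16 + 2/16 = 17/16 = 1.0625.

1.0625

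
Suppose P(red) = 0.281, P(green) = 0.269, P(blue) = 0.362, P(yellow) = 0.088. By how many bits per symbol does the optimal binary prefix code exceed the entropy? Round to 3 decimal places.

Entropy H = −Σ p log₂ p ≈ 1.8634 bits.
Huffman merges: 11/125+269/1000→357/1000; 281/1000+357/1000→319/500; 181/500+319/500→1. L = 399/200 ≈ 1.9950.
L − H = 1.9950 − 1.8634 = 0.132 bits.

0.132 bits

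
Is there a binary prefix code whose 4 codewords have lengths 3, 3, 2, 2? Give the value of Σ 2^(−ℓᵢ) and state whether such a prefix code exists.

With common denominator 2^3 = 8: Σ 2^(−ℓᵢ) = 1/8 + 1/8 + 2/8 + 2/8 = 6/8 = 0.75.
Kraft's inequality requires Σ ≤ 1; here Σ = 0.75 ≤ 1, so such a prefix code exists.

0.75; yes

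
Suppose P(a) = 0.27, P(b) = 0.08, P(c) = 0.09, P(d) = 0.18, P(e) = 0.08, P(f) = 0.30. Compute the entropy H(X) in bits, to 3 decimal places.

2.372 bits

H = −Σ pᵢ log₂ pᵢ.
−0.27·log₂(0.27) = 0.5100
−0.08·log₂(0.08) = 0.2915
−0.09·log₂(0.09) = 0.3127
−0.18·log₂(0.18) = 0.4453
−0.08·log₂(0.08) = 0.2915
−0.30·log₂(0.30) = 0.5211
Sum ≈ 2.3721 → 2.372 bits.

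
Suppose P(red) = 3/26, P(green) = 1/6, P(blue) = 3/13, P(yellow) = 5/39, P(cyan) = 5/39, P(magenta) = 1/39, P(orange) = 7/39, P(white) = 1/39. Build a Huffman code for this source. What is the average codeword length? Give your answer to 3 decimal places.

2.808 bits/symbol

Repeatedly combine the two least-probable nodes; the expected code length is the sum of the merged weights.
merge 1/39 + 1/39 → 2/39
merge 2/39 + 3/26 → 1/6
merge 5/39 + 5/39 → 10/39
merge 1/6 + 1/6 → 1/3
merge 7/39 + 3/13 → 16/39
merge 10/39 + 1/3 → 23/39
merge 16/39 + 23/39 → 1
L = 2/39 + 1/6 + 10/39 + 1/3 + 16/39 + 23/39 + 1 = 73/26 ≈ 2.808 bits/symbol.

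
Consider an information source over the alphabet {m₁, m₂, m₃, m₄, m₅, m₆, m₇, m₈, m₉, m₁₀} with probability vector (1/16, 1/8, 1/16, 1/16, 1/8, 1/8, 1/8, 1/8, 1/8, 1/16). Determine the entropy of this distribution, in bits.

3.25 bits

Each probability is a power of 1/2, so log₂(1/p) is an integer.
H = Σ p·log₂(1/p) = 1/16·4 + 1/8·3 + 1/16·4 + 1/16·4 + 1/8·3 + 1/8·3 + 1/8·3 + 1/8·3 + 1/8·3 + 1/16·4 = 3.25 bits.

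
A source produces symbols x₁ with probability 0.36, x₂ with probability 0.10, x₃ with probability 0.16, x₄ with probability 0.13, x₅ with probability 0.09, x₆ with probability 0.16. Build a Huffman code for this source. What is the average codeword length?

Repeatedly combine the two least-probable nodes; the expected code length is the sum of the merged weights.
merge 9/100 + 1/10 → 19/100
merge 13/100 + 4/25 → 29/100
merge 4/25 + 19/100 → 7/20
merge 29/100 + 7/20 → 16/25
merge 9/25 + 16/25 → 1
L = 19/100 + 29/100 + 7/20 + 16/25 + 1 = 247/100 = 2.47 bits/symbol.

2.47 bits/symbol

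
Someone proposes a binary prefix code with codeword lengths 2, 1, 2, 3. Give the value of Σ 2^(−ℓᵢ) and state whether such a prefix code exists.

1.125; no

With common denominator 2^3 = 8: Σ 2^(−ℓᵢ) = 2/8 + 4/8 + 2/8 + 1/8 = 9/8 = 1.125.
Kraft's inequality requires Σ ≤ 1; here Σ = 1.125 > 1, so no such prefix code exists.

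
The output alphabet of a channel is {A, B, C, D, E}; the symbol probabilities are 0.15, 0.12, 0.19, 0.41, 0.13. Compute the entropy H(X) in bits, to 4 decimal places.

H = −Σ pᵢ log₂ pᵢ.
−0.15·log₂(0.15) = 0.4105
−0.12·log₂(0.12) = 0.3671
−0.19·log₂(0.19) = 0.4552
−0.41·log₂(0.41) = 0.5274
−0.13·log₂(0.13) = 0.3826
Sum ≈ 2.1429 → 2.1429 bits.

2.1429 bits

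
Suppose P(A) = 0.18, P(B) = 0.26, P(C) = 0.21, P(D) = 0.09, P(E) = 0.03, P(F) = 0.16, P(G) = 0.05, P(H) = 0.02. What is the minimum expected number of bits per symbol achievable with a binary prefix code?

2.68 bits/symbol

Repeatedly combine the two least-probable nodes; the expected code length is the sum of the merged weights.
merge 1/50 + 3/100 → 1/20
merge 1/20 + 1/20 → 1/10
merge 9/100 + 1/10 → 19/100
merge 4/25 + 9/50 → 17/50
merge 19/100 + 21/100 → 2/5
merge 13/50 + 17/50 → 3/5
merge 2/5 + 3/5 → 1
L = 1/20 + 1/10 + 19/100 + 17/50 + 2/5 + 3/5 + 1 = 67/25 = 2.68 bits/symbol.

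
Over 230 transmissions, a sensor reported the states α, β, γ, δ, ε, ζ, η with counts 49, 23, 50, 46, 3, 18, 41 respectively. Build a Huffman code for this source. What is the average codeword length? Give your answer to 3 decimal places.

Probabilities are the counts divided by 230.
Repeatedly combine the two least-probable nodes; the expected code length is the sum of the merged weights.
merge 3/230 + 9/115 → 21/230
merge 21/230 + 1/10 → 22/115
merge 41/230 + 22/115 → 17/46
merge 1/5 + 49/230 → 19/46
merge 5/23 + 17/46 → 27/46
merge 19/46 + 27/46 → 1
L = 21/230 + 22/115 + 17/46 + 19/46 + 27/46 + 1 = 61/23 ≈ 2.652 bits/symbol.

2.652 bits/symbol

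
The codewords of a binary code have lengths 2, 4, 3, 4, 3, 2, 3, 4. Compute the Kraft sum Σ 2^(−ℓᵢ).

1.0625

With common denominator 2^4 = 16: Σ 2^(−ℓᵢ) = 4/16 + 1/16 + 2/16 + 1/16 + 2/16 + 4/16 + 2/16 + 1/16 = 17/16 = 1.0625.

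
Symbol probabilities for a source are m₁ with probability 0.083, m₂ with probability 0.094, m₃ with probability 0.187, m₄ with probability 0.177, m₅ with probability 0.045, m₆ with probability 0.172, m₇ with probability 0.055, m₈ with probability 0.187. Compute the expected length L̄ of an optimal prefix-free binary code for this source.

Repeatedly combine the two least-probable nodes; the expected code length is the sum of the merged weights.
merge 9/200 + 11/200 → 1/10
merge 83/1000 + 47/500 → 177/1000
merge 1/10 + 43/250 → 34/125
merge 177/1000 + 177/1000 → 177/500
merge 187/1000 + 187/1000 → 187/500
merge 34/125 + 177/500 → 313/500
merge 187/500 + 313/500 → 1
L = 1/10 + 177/1000 + 34/125 + 177/500 + 187/500 + 313/500 + 1 = 2903/1000 = 2.903 bits/symbol.

2.903 bits/symbol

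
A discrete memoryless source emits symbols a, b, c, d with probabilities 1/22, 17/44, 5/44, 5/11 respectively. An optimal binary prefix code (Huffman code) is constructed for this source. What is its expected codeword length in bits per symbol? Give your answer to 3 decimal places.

Repeatedly combine the two least-probable nodes; the expected code length is the sum of the merged weights.
merge 1/22 + 5/44 → 7/44
merge 7/44 + 17/44 → 6/11
merge 5/11 + 6/11 → 1
L = 7/44 + 6/11 + 1 = 75/44 ≈ 1.705 bits/symbol.

1.705 bits/symbol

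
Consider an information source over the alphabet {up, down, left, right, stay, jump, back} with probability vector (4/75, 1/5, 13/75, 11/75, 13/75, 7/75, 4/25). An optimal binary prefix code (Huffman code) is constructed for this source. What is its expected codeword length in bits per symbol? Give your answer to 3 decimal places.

Repeatedly combine the two least-probable nodes; the expected code length is the sum of the merged weights.
merge 4/75 + 7/75 → 11/75
merge 11/75 + 11/75 → 22/75
merge 4/25 + 13/75 → 1/3
merge 13/75 + 1/5 → 28/75
merge 22/75 + 1/3 → 47/75
merge 28/75 + 47/75 → 1
L = 11/75 + 22/75 + 1/3 + 28/75 + 47/75 + 1 = 208/75 ≈ 2.773 bits/symbol.

2.773 bits/symbol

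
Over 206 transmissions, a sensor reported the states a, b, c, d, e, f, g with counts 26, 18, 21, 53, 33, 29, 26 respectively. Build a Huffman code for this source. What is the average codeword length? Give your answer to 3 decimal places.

2.743 bits/symbol

Probabilities are the counts divided by 206.
Repeatedly combine the two least-probable nodes; the expected code length is the sum of the merged weights.
merge 9/103 + 21/206 → 39/206
merge 13/103 + 13/103 → 26/103
merge 29/206 + 33/206 → 31/103
merge 39/206 + 26/103 → 91/206
merge 53/206 + 31/103 → 115/206
merge 91/206 + 115/206 → 1
L = 39/206 + 26/103 + 31/103 + 91/206 + 115/206 + 1 = 565/206 ≈ 2.743 bits/symbol.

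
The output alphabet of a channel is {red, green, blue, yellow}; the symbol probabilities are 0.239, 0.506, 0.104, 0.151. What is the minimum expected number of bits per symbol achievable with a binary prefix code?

Repeatedly combine the two least-probable nodes; the expected code length is the sum of the merged weights.
merge 13/125 + 151/1000 → 51/200
merge 239/1000 + 51/200 → 247/500
merge 247/500 + 253/500 → 1
L = 51/200 + 247/500 + 1 = 1749/1000 = 1.749 bits/symbol.

1.749 bits/symbol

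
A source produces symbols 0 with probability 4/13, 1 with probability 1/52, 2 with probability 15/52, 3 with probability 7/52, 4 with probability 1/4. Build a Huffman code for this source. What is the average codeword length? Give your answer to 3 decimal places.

2.154 bits/symbol

Repeatedly combine the two least-probable nodes; the expected code length is the sum of the merged weights.
merge 1/52 + 7/52 → 2/13
merge 2/13 + 1/4 → 21/52
merge 15/52 + 4/13 → 31/52
merge 21/52 + 31/52 → 1
L = 2/13 + 21/52 + 31/52 + 1 = 28/13 ≈ 2.154 bits/symbol.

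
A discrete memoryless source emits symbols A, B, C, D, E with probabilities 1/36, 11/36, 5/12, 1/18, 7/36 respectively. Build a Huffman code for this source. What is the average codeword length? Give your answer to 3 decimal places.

1.944 bits/symbol

Repeatedly combine the two least-probable nodes; the expected code length is the sum of the merged weights.
merge 1/36 + 1/18 → 1/12
merge 1/12 + 7/36 → 5/18
merge 5/18 + 11/36 → 7/12
merge 5/12 + 7/12 → 1
L = 1/12 + 5/18 + 7/12 + 1 = 35/18 ≈ 1.944 bits/symbol.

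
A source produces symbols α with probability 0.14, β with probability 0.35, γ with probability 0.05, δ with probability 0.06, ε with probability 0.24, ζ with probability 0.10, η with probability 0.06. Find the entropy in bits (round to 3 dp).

H = −Σ pᵢ log₂ pᵢ.
−0.14·log₂(0.14) = 0.3971
−0.35·log₂(0.35) = 0.5301
−0.05·log₂(0.05) = 0.2161
−0.06·log₂(0.06) = 0.2435
−0.24·log₂(0.24) = 0.4941
−0.10·log₂(0.10) = 0.3322
−0.06·log₂(0.06) = 0.2435
Sum ≈ 2.4567 → 2.457 bits.

2.457 bits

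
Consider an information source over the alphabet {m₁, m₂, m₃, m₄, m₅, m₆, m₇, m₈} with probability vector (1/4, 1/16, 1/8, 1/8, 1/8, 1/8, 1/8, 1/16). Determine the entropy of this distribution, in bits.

Each probability is a power of 1/2, so log₂(1/p) is an integer.
H = Σ p·log₂(1/p) = 1/4·2 + 1/16·4 + 1/8·3 + 1/8·3 + 1/8·3 + 1/8·3 + 1/8·3 + 1/16·4 = 2.875 bits.

2.875 bits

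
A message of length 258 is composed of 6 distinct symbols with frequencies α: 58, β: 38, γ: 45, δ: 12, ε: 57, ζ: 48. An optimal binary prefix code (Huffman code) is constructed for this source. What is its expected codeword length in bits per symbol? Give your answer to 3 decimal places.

2.554 bits/symbol

Probabilities are the counts divided by 258.
Repeatedly combine the two least-probable nodes; the expected code length is the sum of the merged weights.
merge 2/43 + 19/129 → 25/129
merge 15/86 + 8/43 → 31/86
merge 25/129 + 19/86 → 107/258
merge 29/129 + 31/86 → 151/258
merge 107/258 + 151/258 → 1
L = 25/129 + 31/86 + 107/258 + 151/258 + 1 = 659/258 ≈ 2.554 bits/symbol.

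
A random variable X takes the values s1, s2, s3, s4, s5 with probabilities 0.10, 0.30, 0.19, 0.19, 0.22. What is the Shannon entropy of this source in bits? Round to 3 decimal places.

H = −Σ pᵢ log₂ pᵢ.
−0.10·log₂(0.10) = 0.3322
−0.30·log₂(0.30) = 0.5211
−0.19·log₂(0.19) = 0.4552
−0.19·log₂(0.19) = 0.4552
−0.22·log₂(0.22) = 0.4806
Sum ≈ 2.2443 → 2.244 bits.

2.244 bits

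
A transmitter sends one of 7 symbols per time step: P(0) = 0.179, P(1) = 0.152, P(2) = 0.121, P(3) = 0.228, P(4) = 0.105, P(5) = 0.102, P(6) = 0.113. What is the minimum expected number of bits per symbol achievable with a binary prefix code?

2.772 bits/symbol

Repeatedly combine the two least-probable nodes; the expected code length is the sum of the merged weights.
merge 51/500 + 21/200 → 207/1000
merge 113/1000 + 121/1000 → 117/500
merge 19/125 + 179/1000 → 331/1000
merge 207/1000 + 57/250 → 87/200
merge 117/500 + 331/1000 → 113/200
merge 87/200 + 113/200 → 1
L = 207/1000 + 117/500 + 331/1000 + 87/200 + 113/200 + 1 = 693/250 = 2.772 bits/symbol.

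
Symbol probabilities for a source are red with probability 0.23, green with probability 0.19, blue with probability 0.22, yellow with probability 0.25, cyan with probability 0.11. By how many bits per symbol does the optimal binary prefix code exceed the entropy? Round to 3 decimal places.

Entropy H = −Σ p log₂ p ≈ 2.2738 bits.
Huffman merges: 11/100+19/100→3/10; 11/50+23/100→9/20; 1/4+3/10→11/20; 9/20+11/20→1. L = 23/10 ≈ 2.3000.
L − H = 2.3000 − 2.2738 = 0.026 bits.

0.026 bits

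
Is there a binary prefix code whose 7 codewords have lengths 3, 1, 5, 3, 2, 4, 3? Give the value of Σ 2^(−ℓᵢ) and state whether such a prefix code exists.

1.21875; no

With common denominator 2^5 = 32: Σ 2^(−ℓᵢ) = 4/32 + 16/32 + 1/32 + 4/32 + 8/32 + 2/32 + 4/32 = 39/32 = 1.21875.
Kraft's inequality requires Σ ≤ 1; here Σ = 1.21875 > 1, so no such prefix code exists.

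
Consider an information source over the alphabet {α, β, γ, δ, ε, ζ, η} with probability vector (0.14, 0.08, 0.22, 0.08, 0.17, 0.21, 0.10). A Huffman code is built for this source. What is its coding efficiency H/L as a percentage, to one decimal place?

Entropy H = −Σ p log₂ p ≈ 2.7003 bits.
Huffman merges: 2/25+2/25→4/25; 1/10+7/50→6/25; 4/25+17/100→33/100; 21/100+11/50→43/100; 6/25+33/100→57/100; 43/100+57/100→1. L = 273/100 ≈ 2.7300.
Efficiency = H/L = 2.7003/2.7300 = 98.9%.

98.9%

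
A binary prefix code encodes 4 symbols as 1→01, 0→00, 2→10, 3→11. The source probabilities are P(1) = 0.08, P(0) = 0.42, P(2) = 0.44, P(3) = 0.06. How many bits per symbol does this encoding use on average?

2 bits/symbol

L̄ = Σ pᵢ·ℓᵢ = 0.08·2 + 0.42·2 + 0.44·2 + 0.06·2 = 2 bits/symbol.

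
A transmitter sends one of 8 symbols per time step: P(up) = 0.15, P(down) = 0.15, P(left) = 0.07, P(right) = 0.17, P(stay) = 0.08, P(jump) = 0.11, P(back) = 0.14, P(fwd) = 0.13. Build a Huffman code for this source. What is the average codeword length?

2.98 bits/symbol

Repeatedly combine the two least-probable nodes; the expected code length is the sum of the merged weights.
merge 7/100 + 2/25 → 3/20
merge 11/100 + 13/100 → 6/25
merge 7/50 + 3/20 → 29/100
merge 3/20 + 3/20 → 3/10
merge 17/100 + 6/25 → 41/100
merge 29/100 + 3/10 → 59/100
merge 41/100 + 59/100 → 1
L = 3/20 + 6/25 + 29/100 + 3/10 + 41/100 + 59/100 + 1 = 149/50 = 2.98 bits/symbol.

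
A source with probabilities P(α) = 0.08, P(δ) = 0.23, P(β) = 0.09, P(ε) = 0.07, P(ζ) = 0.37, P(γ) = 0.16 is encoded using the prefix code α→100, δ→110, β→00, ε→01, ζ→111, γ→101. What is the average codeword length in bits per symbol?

2.84 bits/symbol

L̄ = Σ pᵢ·ℓᵢ = 0.08·3 + 0.23·3 + 0.09·2 + 0.07·2 + 0.37·3 + 0.16·3 = 2.84 bits/symbol.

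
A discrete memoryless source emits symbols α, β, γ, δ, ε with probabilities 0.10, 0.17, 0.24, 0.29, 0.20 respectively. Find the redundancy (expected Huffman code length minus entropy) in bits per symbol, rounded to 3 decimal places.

0.027 bits

Entropy H = −Σ p log₂ p ≈ 2.2432 bits.
Huffman merges: 1/10+17/100→27/100; 1/5+6/25→11/25; 27/100+29/100→14/25; 11/25+14/25→1. L = 227/100 ≈ 2.2700.
L − H = 2.2700 − 2.2432 = 0.027 bits.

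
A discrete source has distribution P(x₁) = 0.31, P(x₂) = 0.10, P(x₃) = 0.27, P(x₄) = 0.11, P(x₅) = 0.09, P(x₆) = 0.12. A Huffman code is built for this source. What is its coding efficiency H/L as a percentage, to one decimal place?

Entropy H = −Σ p log₂ p ≈ 2.3960 bits.
Huffman merges: 9/100+1/10→19/100; 11/100+3/25→23/100; 19/100+23/100→21/50; 27/100+31/100→29/50; 21/50+29/50→1. L = 121/50 ≈ 2.4200.
Efficiency = H/L = 2.3960/2.4200 = 99.0%.

99.0%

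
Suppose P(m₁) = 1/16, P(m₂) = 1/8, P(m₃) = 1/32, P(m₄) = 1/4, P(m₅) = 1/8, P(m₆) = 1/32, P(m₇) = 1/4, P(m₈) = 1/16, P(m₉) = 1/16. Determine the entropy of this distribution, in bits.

Each probability is a power of 1/2, so log₂(1/p) is an integer.
H = Σ p·log₂(1/p) = 1/16·4 + 1/8·3 + 1/32·5 + 1/4·2 + 1/8·3 + 1/32·5 + 1/4·2 + 1/16·4 + 1/16·4 = 2.8125 bits.

2.8125 bits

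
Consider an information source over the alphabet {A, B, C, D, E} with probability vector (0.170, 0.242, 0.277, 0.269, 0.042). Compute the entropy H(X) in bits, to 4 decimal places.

2.1446 bits

H = −Σ pᵢ log₂ pᵢ.
−0.170·log₂(0.170) = 0.4346
−0.242·log₂(0.242) = 0.4954
−0.277·log₂(0.277) = 0.5130
−0.269·log₂(0.269) = 0.5096
−0.042·log₂(0.042) = 0.1921
Sum ≈ 2.1446 → 2.1446 bits.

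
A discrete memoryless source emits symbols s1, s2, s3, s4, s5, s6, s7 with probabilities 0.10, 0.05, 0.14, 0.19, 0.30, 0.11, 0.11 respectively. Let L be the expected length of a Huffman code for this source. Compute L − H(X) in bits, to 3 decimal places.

0.038 bits

Entropy H = −Σ p log₂ p ≈ 2.6223 bits.
Huffman merges: 1/20+1/10→3/20; 11/100+11/100→11/50; 7/50+3/20→29/100; 19/100+11/50→41/100; 29/100+3/10→59/100; 41/100+59/100→1. L = 133/50 ≈ 2.6600.
L − H = 2.6600 − 2.6223 = 0.038 bits.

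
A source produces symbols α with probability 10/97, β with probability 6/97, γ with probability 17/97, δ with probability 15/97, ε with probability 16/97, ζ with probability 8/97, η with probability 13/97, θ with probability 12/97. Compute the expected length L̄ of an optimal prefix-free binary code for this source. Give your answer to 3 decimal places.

Repeatedly combine the two least-probable nodes; the expected code length is the sum of the merged weights.
merge 6/97 + 8/97 → 14/97
merge 10/97 + 12/97 → 22/97
merge 13/97 + 14/97 → 27/97
merge 15/97 + 16/97 → 31/97
merge 17/97 + 22/97 → 39/97
merge 27/97 + 31/97 → 58/97
merge 39/97 + 58/97 → 1
L = 14/97 + 22/97 + 27/97 + 31/97 + 39/97 + 58/97 + 1 = 288/97 ≈ 2.969 bits/symbol.

2.969 bits/symbol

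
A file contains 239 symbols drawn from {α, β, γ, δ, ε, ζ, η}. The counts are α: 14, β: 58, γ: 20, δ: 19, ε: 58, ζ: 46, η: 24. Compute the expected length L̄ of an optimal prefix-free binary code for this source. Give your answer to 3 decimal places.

2.644 bits/symbol

Probabilities are the counts divided by 239.
Repeatedly combine the two least-probable nodes; the expected code length is the sum of the merged weights.
merge 14/239 + 19/239 → 33/239
merge 20/239 + 24/239 → 44/239
merge 33/239 + 44/239 → 77/239
merge 46/239 + 58/239 → 104/239
merge 58/239 + 77/239 → 135/239
merge 104/239 + 135/239 → 1
L = 33/239 + 44/239 + 77/239 + 104/239 + 135/239 + 1 = 632/239 ≈ 2.644 bits/symbol.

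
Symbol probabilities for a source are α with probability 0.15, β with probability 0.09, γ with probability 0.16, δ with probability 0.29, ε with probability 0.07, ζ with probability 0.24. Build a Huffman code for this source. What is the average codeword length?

2.47 bits/symbol

Repeatedly combine the two least-probable nodes; the expected code length is the sum of the merged weights.
merge 7/100 + 9/100 → 4/25
merge 3/20 + 4/25 → 31/100
merge 4/25 + 6/25 → 2/5
merge 29/100 + 31/100 → 3/5
merge 2/5 + 3/5 → 1
L = 4/25 + 31/100 + 2/5 + 3/5 + 1 = 247/100 = 2.47 bits/symbol.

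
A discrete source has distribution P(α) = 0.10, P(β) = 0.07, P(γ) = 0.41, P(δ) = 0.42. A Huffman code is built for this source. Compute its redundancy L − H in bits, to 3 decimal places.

Entropy H = −Σ p log₂ p ≈ 1.6538 bits.
Huffman merges: 7/100+1/10→17/100; 17/100+41/100→29/50; 21/50+29/50→1. L = 7/4 ≈ 1.7500.
L − H = 1.7500 − 1.6538 = 0.096 bits.

0.096 bits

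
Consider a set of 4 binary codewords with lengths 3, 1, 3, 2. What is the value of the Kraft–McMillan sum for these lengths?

1

With common denominator 2^3 = 8: Σ 2^(−ℓᵢ) = 1/8 + 4/8 + 1/8 + 2/8 = 8/8 = 1.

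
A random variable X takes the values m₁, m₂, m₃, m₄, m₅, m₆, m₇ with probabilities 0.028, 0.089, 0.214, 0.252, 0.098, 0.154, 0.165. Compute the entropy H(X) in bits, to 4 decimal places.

2.6051 bits

H = −Σ pᵢ log₂ pᵢ.
−0.028·log₂(0.028) = 0.1444
−0.089·log₂(0.089) = 0.3106
−0.214·log₂(0.214) = 0.4760
−0.252·log₂(0.252) = 0.5011
−0.098·log₂(0.098) = 0.3284
−0.154·log₂(0.154) = 0.4156
−0.165·log₂(0.165) = 0.4289
Sum ≈ 2.6051 → 2.6051 bits.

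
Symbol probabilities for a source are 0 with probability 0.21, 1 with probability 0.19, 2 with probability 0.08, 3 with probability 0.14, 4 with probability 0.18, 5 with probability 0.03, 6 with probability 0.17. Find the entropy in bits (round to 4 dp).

2.6483 bits

H = −Σ pᵢ log₂ pᵢ.
−0.21·log₂(0.21) = 0.4728
−0.19·log₂(0.19) = 0.4552
−0.08·log₂(0.08) = 0.2915
−0.14·log₂(0.14) = 0.3971
−0.18·log₂(0.18) = 0.4453
−0.03·log₂(0.03) = 0.1518
−0.17·log₂(0.17) = 0.4346
Sum ≈ 2.6483 → 2.6483 bits.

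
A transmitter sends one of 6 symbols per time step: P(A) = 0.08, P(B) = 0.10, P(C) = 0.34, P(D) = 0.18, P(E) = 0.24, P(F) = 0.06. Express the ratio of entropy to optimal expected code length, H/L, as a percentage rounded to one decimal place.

98.1%

Entropy H = −Σ p log₂ p ≈ 2.3359 bits.
Huffman merges: 3/50+2/25→7/50; 1/10+7/50→6/25; 9/50+6/25→21/50; 6/25+17/50→29/50; 21/50+29/50→1. L = 119/50 ≈ 2.3800.
Efficiency = H/L = 2.3359/2.3800 = 98.1%.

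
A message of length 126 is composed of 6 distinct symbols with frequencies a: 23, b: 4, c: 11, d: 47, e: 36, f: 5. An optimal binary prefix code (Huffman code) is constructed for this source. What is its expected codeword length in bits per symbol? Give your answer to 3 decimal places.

Probabilities are the counts divided by 126.
Repeatedly combine the two least-probable nodes; the expected code length is the sum of the merged weights.
merge 2/63 + 5/126 → 1/14
merge 1/14 + 11/126 → 10/63
merge 10/63 + 23/126 → 43/126
merge 2/7 + 43/126 → 79/126
merge 47/126 + 79/126 → 1
L = 1/14 + 10/63 + 43/126 + 79/126 + 1 = 277/126 ≈ 2.198 bits/symbol.

2.198 bits/symbol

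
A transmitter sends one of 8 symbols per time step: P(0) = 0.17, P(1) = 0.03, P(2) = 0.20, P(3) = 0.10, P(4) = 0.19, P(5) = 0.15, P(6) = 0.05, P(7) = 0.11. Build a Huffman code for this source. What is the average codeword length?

Repeatedly combine the two least-probable nodes; the expected code length is the sum of the merged weights.
merge 3/100 + 1/20 → 2/25
merge 2/25 + 1/10 → 9/50
merge 11/100 + 3/20 → 13/50
merge 17/100 + 9/50 → 7/20
merge 19/100 + 1/5 → 39/100
merge 13/50 + 7/20 → 61/100
merge 39/100 + 61/100 → 1
L = 2/25 + 9/50 + 13/50 + 7/20 + 39/100 + 61/100 + 1 = 287/100 = 2.87 bits/symbol.

2.87 bits/symbol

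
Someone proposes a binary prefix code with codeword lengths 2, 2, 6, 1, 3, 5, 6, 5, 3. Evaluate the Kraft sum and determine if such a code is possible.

1.34375; no

With common denominator 2^6 = 64: Σ 2^(−ℓᵢ) = 16/64 + 16/64 + 1/64 + 32/64 + 8/64 + 2/64 + 1/64 + 2/64 + 8/64 = 86/64 = 1.34375.
Kraft's inequality requires Σ ≤ 1; here Σ = 1.34375 > 1, so no such prefix code exists.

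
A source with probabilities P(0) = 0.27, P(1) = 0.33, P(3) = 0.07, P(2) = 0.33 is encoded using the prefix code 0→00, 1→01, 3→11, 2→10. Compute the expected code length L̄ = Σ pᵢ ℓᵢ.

2 bits/symbol

L̄ = Σ pᵢ·ℓᵢ = 0.27·2 + 0.33·2 + 0.07·2 + 0.33·2 = 2 bits/symbol.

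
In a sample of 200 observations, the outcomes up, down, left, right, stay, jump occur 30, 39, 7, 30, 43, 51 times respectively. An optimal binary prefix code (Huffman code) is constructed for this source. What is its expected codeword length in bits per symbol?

Probabilities are the counts divided by 200.
Repeatedly combine the two least-probable nodes; the expected code length is the sum of the merged weights.
merge 7/200 + 3/20 → 37/200
merge 3/20 + 37/200 → 67/200
merge 39/200 + 43/200 → 41/100
merge 51/200 + 67/200 → 59/100
merge 41/100 + 59/100 → 1
L = 37/200 + 67/200 + 41/100 + 59/100 + 1 = 63/25 = 2.52 bits/symbol.

2.52 bits/symbol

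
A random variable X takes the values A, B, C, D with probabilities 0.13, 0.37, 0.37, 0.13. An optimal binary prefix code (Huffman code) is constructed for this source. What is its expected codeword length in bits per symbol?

1.89 bits/symbol

Repeatedly combine the two least-probable nodes; the expected code length is the sum of the merged weights.
merge 13/100 + 13/100 → 13/50
merge 13/50 + 37/100 → 63/100
merge 37/100 + 63/100 → 1
L = 13/50 + 63/100 + 1 = 189/100 = 1.89 bits/symbol.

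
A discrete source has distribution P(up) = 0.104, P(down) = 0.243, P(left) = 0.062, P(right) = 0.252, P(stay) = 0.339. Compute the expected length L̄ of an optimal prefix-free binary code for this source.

Repeatedly combine the two least-probable nodes; the expected code length is the sum of the merged weights.
merge 31/500 + 13/125 → 83/500
merge 83/500 + 243/1000 → 409/1000
merge 63/250 + 339/1000 → 591/1000
merge 409/1000 + 591/1000 → 1
L = 83/500 + 409/1000 + 591/1000 + 1 = 1083/500 = 2.166 bits/symbol.

2.166 bits/symbol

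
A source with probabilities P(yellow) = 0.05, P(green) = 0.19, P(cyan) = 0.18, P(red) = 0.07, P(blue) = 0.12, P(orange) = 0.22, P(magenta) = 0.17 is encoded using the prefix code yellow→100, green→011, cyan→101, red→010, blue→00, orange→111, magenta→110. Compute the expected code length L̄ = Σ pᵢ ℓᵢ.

2.88 bits/symbol

L̄ = Σ pᵢ·ℓᵢ = 0.05·3 + 0.19·3 + 0.18·3 + 0.07·3 + 0.12·2 + 0.22·3 + 0.17·3 = 2.88 bits/symbol.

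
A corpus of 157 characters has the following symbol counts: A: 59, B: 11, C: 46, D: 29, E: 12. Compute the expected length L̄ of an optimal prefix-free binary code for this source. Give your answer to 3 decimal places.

2.102 bits/symbol

Probabilities are the counts divided by 157.
Repeatedly combine the two least-probable nodes; the expected code length is the sum of the merged weights.
merge 11/157 + 12/157 → 23/157
merge 23/157 + 29/157 → 52/157
merge 46/157 + 52/157 → 98/157
merge 59/157 + 98/157 → 1
L = 23/157 + 52/157 + 98/157 + 1 = 330/157 ≈ 2.102 bits/symbol.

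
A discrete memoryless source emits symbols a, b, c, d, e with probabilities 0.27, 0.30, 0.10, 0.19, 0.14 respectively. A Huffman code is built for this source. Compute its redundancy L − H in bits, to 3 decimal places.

Entropy H = −Σ p log₂ p ≈ 2.2156 bits.
Huffman merges: 1/10+7/50→6/25; 19/100+6/25→43/100; 27/100+3/10→57/100; 43/100+57/100→1. L = 56/25 ≈ 2.2400.
L − H = 2.2400 − 2.2156 = 0.024 bits.

0.024 bits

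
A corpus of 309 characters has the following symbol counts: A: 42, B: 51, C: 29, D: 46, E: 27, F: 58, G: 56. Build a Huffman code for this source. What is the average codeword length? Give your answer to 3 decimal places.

2.812 bits/symbol

Probabilities are the counts divided by 309.
Repeatedly combine the two least-probable nodes; the expected code length is the sum of the merged weights.
merge 9/103 + 29/309 → 56/309
merge 14/103 + 46/309 → 88/309
merge 17/103 + 56/309 → 107/309
merge 56/309 + 58/309 → 38/103
merge 88/309 + 107/309 → 65/103
merge 38/103 + 65/103 → 1
L = 56/309 + 88/309 + 107/309 + 38/103 + 65/103 + 1 = 869/309 ≈ 2.812 bits/symbol.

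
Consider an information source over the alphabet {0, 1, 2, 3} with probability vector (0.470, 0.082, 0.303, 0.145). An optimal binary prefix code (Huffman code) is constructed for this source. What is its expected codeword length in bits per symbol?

1.757 bits/symbol

Repeatedly combine the two least-probable nodes; the expected code length is the sum of the merged weights.
merge 41/500 + 29/200 → 227/1000
merge 227/1000 + 303/1000 → 53/100
merge 47/100 + 53/100 → 1
L = 227/1000 + 53/100 + 1 = 1757/1000 = 1.757 bits/symbol.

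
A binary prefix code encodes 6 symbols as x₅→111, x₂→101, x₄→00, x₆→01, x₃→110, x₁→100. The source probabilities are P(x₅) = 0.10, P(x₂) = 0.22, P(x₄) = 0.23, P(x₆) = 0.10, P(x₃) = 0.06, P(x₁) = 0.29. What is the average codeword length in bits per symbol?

L̄ = Σ pᵢ·ℓᵢ = 0.10·3 + 0.22·3 + 0.23·2 + 0.10·2 + 0.06·3 + 0.29·3 = 2.67 bits/symbol.

2.67 bits/symbol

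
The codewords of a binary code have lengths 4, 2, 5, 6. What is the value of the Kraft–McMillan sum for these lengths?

With common denominator 2^6 = 64: Σ 2^(−ℓᵢ) = 4/64 + 16/64 + 2/64 + 1/64 = 23/64 = 0.359375.

0.359375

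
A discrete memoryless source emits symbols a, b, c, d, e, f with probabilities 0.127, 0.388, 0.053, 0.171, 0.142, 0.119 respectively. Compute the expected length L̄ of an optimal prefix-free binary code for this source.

2.396 bits/symbol

Repeatedly combine the two least-probable nodes; the expected code length is the sum of the merged weights.
merge 53/1000 + 119/1000 → 43/250
merge 127/1000 + 71/500 → 269/1000
merge 171/1000 + 43/250 → 343/1000
merge 269/1000 + 343/1000 → 153/250
merge 97/250 + 153/250 → 1
L = 43/250 + 269/1000 + 343/1000 + 153/250 + 1 = 599/250 = 2.396 bits/symbol.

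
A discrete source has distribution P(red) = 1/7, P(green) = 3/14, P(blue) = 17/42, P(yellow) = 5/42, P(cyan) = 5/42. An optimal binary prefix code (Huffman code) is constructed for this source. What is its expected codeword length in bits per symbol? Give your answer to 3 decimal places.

2.190 bits/symbol

Repeatedly combine the two least-probable nodes; the expected code length is the sum of the merged weights.
merge 5/42 + 5/42 → 5/21
merge 1/7 + 3/14 → 5/14
merge 5/21 + 5/14 → 25/42
merge 17/42 + 25/42 → 1
L = 5/21 + 5/14 + 25/42 + 1 = 46/21 ≈ 2.190 bits/symbol.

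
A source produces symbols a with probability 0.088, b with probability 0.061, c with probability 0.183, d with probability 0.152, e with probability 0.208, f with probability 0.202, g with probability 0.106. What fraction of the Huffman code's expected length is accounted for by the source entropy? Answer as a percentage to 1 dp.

Entropy H = −Σ p log₂ p ≈ 2.6967 bits.
Huffman merges: 61/1000+11/125→149/1000; 53/500+149/1000→51/200; 19/125+183/1000→67/200; 101/500+26/125→41/100; 51/200+67/200→59/100; 41/100+59/100→1. L = 2739/1000 ≈ 2.7390.
Efficiency = H/L = 2.6967/2.7390 = 98.5%.

98.5%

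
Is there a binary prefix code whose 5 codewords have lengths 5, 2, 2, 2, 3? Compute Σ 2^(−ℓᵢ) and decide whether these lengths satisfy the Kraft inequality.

0.90625; yes

With common denominator 2^5 = 32: Σ 2^(−ℓᵢ) = 1/32 + 8/32 + 8/32 + 8/32 + 4/32 = 29/32 = 0.90625.
Kraft's inequality requires Σ ≤ 1; here Σ = 0.90625 ≤ 1, so such a prefix code exists.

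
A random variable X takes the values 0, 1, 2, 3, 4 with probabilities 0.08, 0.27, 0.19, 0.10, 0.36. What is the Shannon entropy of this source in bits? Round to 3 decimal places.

2.120 bits

H = −Σ pᵢ log₂ pᵢ.
−0.08·log₂(0.08) = 0.2915
−0.27·log₂(0.27) = 0.5100
−0.19·log₂(0.19) = 0.4552
−0.10·log₂(0.10) = 0.3322
−0.36·log₂(0.36) = 0.5306
Sum ≈ 2.1196 → 2.120 bits.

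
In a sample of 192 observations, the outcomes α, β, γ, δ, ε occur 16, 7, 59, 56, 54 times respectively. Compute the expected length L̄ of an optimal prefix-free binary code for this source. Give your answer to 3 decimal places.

2.120 bits/symbol

Probabilities are the counts divided by 192.
Repeatedly combine the two least-probable nodes; the expected code length is the sum of the merged weights.
merge 7/192 + 1/12 → 23/192
merge 23/192 + 9/32 → 77/192
merge 7/24 + 59/192 → 115/192
merge 77/192 + 115/192 → 1
L = 23/192 + 77/192 + 115/192 + 1 = 407/192 ≈ 2.120 bits/symbol.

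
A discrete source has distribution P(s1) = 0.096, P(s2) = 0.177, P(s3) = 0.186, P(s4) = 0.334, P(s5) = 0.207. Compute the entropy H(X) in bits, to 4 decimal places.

2.2169 bits

H = −Σ pᵢ log₂ pᵢ.
−0.096·log₂(0.096) = 0.3246
−0.177·log₂(0.177) = 0.4422
−0.186·log₂(0.186) = 0.4514
−0.334·log₂(0.334) = 0.5284
−0.207·log₂(0.207) = 0.4704
Sum ≈ 2.2169 → 2.2169 bits.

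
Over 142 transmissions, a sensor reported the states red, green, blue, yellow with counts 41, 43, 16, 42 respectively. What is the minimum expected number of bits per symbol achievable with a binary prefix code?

Probabilities are the counts divided by 142.
Repeatedly combine the two least-probable nodes; the expected code length is the sum of the merged weights.
merge 8/71 + 41/142 → 57/142
merge 21/71 + 43/142 → 85/142
merge 57/142 + 85/142 → 1
L = 57/142 + 85/142 + 1 = 2 bits/symbol.

2 bits/symbol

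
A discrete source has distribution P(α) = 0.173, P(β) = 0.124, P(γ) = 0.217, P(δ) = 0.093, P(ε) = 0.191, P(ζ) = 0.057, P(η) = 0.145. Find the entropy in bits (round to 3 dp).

2.704 bits

H = −Σ pᵢ log₂ pᵢ.
−0.173·log₂(0.173) = 0.4379
−0.124·log₂(0.124) = 0.3734
−0.217·log₂(0.217) = 0.4783
−0.093·log₂(0.093) = 0.3187
−0.191·log₂(0.191) = 0.4562
−0.057·log₂(0.057) = 0.2356
−0.145·log₂(0.145) = 0.4040
Sum ≈ 2.7040 → 2.704 bits.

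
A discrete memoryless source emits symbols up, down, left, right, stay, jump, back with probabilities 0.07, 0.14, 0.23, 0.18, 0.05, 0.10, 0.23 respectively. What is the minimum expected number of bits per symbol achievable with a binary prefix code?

2.66 bits/symbol

Repeatedly combine the two least-probable nodes; the expected code length is the sum of the merged weights.
merge 1/20 + 7/100 → 3/25
merge 1/10 + 3/25 → 11/50
merge 7/50 + 9/50 → 8/25
merge 11/50 + 23/100 → 9/20
merge 23/100 + 8/25 → 11/20
merge 9/20 + 11/20 → 1
L = 3/25 + 11/50 + 8/25 + 9/20 + 11/20 + 1 = 133/50 = 2.66 bits/symbol.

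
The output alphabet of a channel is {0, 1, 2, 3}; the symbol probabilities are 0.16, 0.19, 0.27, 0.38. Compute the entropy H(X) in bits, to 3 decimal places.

1.919 bits

H = −Σ pᵢ log₂ pᵢ.
−0.16·log₂(0.16) = 0.4230
−0.19·log₂(0.19) = 0.4552
−0.27·log₂(0.27) = 0.5100
−0.38·log₂(0.38) = 0.5305
Sum ≈ 1.9187 → 1.919 bits.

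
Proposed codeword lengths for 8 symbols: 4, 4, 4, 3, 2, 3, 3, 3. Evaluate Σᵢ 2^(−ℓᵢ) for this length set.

With common denominator 2^4 = 16: Σ 2^(−ℓᵢ) = 1/16 + 1/16 + 1/16 + 2/16 + 4/16 + 2/16 + 2/16 + 2/16 = 15/16 = 0.9375.

0.9375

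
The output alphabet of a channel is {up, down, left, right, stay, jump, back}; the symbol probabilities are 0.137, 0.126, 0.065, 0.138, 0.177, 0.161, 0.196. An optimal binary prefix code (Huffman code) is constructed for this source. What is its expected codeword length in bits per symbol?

2.804 bits/symbol

Repeatedly combine the two least-probable nodes; the expected code length is the sum of the merged weights.
merge 13/200 + 63/500 → 191/1000
merge 137/1000 + 69/500 → 11/40
merge 161/1000 + 177/1000 → 169/500
merge 191/1000 + 49/250 → 387/1000
merge 11/40 + 169/500 → 613/1000
merge 387/1000 + 613/1000 → 1
L = 191/1000 + 11/40 + 169/500 + 387/1000 + 613/1000 + 1 = 701/250 = 2.804 bits/symbol.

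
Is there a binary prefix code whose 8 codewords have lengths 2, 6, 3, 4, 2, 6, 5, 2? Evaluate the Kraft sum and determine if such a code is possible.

1; yes

With common denominator 2^6 = 64: Σ 2^(−ℓᵢ) = 16/64 + 1/64 + 8/64 + 4/64 + 16/64 + 1/64 + 2/64 + 16/64 = 64/64 = 1.
Kraft's inequality requires Σ ≤ 1; here Σ = 1 ≤ 1, so such a prefix code exists.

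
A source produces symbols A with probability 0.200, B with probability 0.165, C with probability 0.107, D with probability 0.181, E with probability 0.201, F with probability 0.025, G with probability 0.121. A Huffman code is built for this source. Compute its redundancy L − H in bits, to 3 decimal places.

Entropy H = −Σ p log₂ p ≈ 2.6516 bits.
Huffman merges: 1/40+107/1000→33/250; 121/1000+33/250→253/1000; 33/200+181/1000→173/500; 1/5+201/1000→401/1000; 253/1000+173/500→599/1000; 401/1000+599/1000→1. L = 2731/1000 ≈ 2.7310.
L − H = 2.7310 − 2.6516 = 0.079 bits.

0.079 bits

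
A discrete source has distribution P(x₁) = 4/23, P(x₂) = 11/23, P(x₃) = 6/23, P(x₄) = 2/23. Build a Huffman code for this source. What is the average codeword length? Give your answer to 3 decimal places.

Repeatedly combine the two least-probable nodes; the expected code length is the sum of the merged weights.
merge 2/23 + 4/23 → 6/23
merge 6/23 + 6/23 → 12/23
merge 11/23 + 12/23 → 1
L = 6/23 + 12/23 + 1 = 41/23 ≈ 1.783 bits/symbol.

1.783 bits/symbol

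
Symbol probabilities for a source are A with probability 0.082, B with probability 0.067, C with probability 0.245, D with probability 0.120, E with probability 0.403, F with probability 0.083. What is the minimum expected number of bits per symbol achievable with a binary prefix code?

2.301 bits/symbol

Repeatedly combine the two least-probable nodes; the expected code length is the sum of the merged weights.
merge 67/1000 + 41/500 → 149/1000
merge 83/1000 + 3/25 → 203/1000
merge 149/1000 + 203/1000 → 44/125
merge 49/200 + 44/125 → 597/1000
merge 403/1000 + 597/1000 → 1
L = 149/1000 + 203/1000 + 44/125 + 597/1000 + 1 = 2301/1000 = 2.301 bits/symbol.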